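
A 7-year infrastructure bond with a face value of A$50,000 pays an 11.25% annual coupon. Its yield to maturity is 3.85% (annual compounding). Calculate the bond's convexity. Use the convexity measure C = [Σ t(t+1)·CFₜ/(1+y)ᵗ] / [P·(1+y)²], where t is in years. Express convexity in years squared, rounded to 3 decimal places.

37.411

With y = 0.0385:
  t   CF        PV=CF/(1+0.0385)^t    t·PV        t(t+1)·PV
  1     5,625.00     5,416.4661     5,416.4661      10,832.9321
  2     5,625.00     5,215.6630    10,431.3261      31,293.9782
  3     5,625.00     5,022.3043    15,066.9129      60,267.6518
  4     5,625.00     4,836.1139    19,344.4557      96,722.2786
  5     5,625.00     4,656.8261    23,284.1306     139,704.7837
  6     5,625.00     4,484.1850    26,905.1100     188,335.7700
  7    55,625.00    42,699.6699   298,897.6895   2,391,181.5159
  Σ                 72,331.2284   399,346.0909   2,918,338.9102
P = 72,331.2284.
Convexity = Σ t(t+1)·PV / [P·(1+y)²] = 2,918,338.9102 / (72,331.2284 × 1.078482) = 37.41079.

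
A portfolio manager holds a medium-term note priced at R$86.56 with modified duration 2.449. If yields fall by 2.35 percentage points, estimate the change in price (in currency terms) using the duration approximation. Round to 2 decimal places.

Duration approximation: ΔP/P ≈ -D_mod · Δy = -2.449 × (-0.0235) = +0.0575515.
ΔP ≈ 86.56 × (+0.0575515) = +4.98165784.

+R$4.98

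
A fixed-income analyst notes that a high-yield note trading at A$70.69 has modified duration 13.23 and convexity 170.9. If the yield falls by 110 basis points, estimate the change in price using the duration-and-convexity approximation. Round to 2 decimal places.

+A$11.02

Duration effect: -D_mod·Δy = -13.23 × (-0.011) = +0.145530
Convexity effect: ½·C·(Δy)² = 0.5 × 170.9 × (-0.011)² = +0.01033945
ΔP/P ≈ +0.145530 + 0.01033945 = +0.15586945
ΔP ≈ 70.69 × (+0.15586945) = +11.0184114205.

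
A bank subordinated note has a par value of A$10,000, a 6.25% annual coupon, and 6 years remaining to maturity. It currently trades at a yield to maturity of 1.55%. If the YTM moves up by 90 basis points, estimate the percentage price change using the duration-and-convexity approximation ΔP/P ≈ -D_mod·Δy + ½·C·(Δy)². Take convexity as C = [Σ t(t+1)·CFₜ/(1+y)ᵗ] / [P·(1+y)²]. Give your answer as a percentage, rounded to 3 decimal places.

-4.546%

With y = 0.0155:
  t   CF        PV=CF/(1+0.0155)^t    t·PV        t(t+1)·PV
  1       625.00       615.4604       615.4604       1,230.9207
  2       625.00       606.0663     1,212.1327       3,636.3980
  3       625.00       596.8157     1,790.4471       7,161.7883
  4       625.00       587.7062     2,350.8250      11,754.1249
  5       625.00       578.7358     2,893.6792      17,362.0752
  6    10,625.00     9,688.3400    58,130.0401     406,910.2808
  Σ                 12,673.1245    66,992.5844     448,055.5880
P = 12,673.1245; D_Mac = 5.28619 yrs; D_mod = 5.20551 yrs; C = 34.28375.
Duration effect: -5.20551 × (+0.009) = -0.046850
Convexity effect: 0.5 × 34.28375 × (0.009)² = +0.0013885
ΔP/P ≈ -0.046850 + 0.0013885 = -0.045461 = -4.5461%.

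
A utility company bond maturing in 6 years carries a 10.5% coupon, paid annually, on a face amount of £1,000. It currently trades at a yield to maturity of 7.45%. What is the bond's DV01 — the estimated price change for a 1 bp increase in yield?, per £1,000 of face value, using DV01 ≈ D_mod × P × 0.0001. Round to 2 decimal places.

£0.51

Periodic yield y = 0.0745.
  t   CF        PV=CF/(1+0.0745)^t    t·PV
  1       105.00        97.7199        97.7199
  2       105.00        90.9445       181.8890
  3       105.00        84.6389       253.9167
  4       105.00        78.7705       315.0820
  5       105.00        73.3090       366.5449
  6     1,105.00       717.9989     4,307.9932
  Σ                  1,143.3816     5,523.1457
P = 1,143.3816; D_Mac = 4.83054 yrs; D_mod = 4.49561 yrs.
DV01 ≈ 4.49561 × 1,143.3816 × 0.0001 = 0.514020.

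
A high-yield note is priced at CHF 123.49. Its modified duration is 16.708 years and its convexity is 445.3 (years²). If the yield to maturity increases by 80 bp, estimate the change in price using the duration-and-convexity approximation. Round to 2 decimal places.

-CHF 14.75

Duration effect: -D_mod·Δy = -16.708 × (+0.008) = -0.133664
Convexity effect: ½·C·(Δy)² = 0.5 × 445.3 × (0.008)² = +0.0142496
ΔP/P ≈ -0.133664 + 0.0142496 = -0.1194144
ΔP ≈ 123.49 × (-0.1194144) = -14.746484256.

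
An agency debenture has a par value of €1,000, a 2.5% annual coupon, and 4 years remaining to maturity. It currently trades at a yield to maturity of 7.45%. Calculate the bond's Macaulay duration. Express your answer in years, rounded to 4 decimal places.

3.8402 years

Periodic yield y = 0.0745. Discount each cash flow and weight by its year:
  t   CF        PV=CF/(1+0.0745)^t    t·PV
  1        25.00        23.2666        23.2666
  2        25.00        21.6535        43.3069
  3        25.00        20.1521        60.4564
  4     1,025.00       768.9502     3,075.8006
  Σ                    834.0224     3,202.8305
Price P = Σ PV = 834.0224.
Macaulay duration = Σ(t·PV) / P = 3,202.8305 / 834.0224 = 3.84022 years.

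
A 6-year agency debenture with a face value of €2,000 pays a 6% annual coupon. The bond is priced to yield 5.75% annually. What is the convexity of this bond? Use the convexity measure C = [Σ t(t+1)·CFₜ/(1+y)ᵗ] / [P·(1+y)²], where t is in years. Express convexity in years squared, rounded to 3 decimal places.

With y = 0.0575:
  t   CF        PV=CF/(1+0.0575)^t    t·PV        t(t+1)·PV
  1       120.00       113.4752       113.4752         226.9504
  2       120.00       107.3051       214.6103         643.8308
  3       120.00       101.4706       304.4117       1,217.6469
  4       120.00        95.9533       383.8130       1,919.0652
  5       120.00        90.7359       453.6797       2,722.0783
  6     2,120.00     1,515.8408     9,095.0451      63,665.3154
  Σ                  2,024.7809    10,565.0350      70,394.8870
P = 2,024.7809.
Convexity = Σ t(t+1)·PV / [P·(1+y)²] = 70,394.8870 / (2,024.7809 × 1.118306) = 31.08868.

31.089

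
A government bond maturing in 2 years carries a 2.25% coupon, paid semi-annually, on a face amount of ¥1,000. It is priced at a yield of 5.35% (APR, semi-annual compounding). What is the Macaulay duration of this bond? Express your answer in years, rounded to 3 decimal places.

1.966 years

Periodic yield y = 0.02675. Discount each cash flow and weight by its period:
  t   CF        PV=CF/(1+0.02675)^t    t·PV
  1        11.25        10.9569        10.9569
  2        11.25        10.6714        21.3429
  3        11.25        10.3934        31.1803
  4     1,011.25       909.9126     3,639.6505
  Σ                    941.9344     3,703.1305
Price P = Σ PV = 941.9344.
Macaulay duration = Σ(t·PV) / P = 3,703.1305 / 941.9344 = 3.93141 half-year periods.
In years: 3.93141 / 2 = 1.96571 years.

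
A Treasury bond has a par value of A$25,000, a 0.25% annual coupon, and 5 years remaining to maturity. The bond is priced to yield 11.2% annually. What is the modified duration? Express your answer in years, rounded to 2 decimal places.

Periodic yield y = 0.112. First find Macaulay duration:
  t   CF        PV=CF/(1+0.112)^t    t·PV
  1        62.50        56.2050        56.2050
  2        62.50        50.5441       101.0882
  3        62.50        45.4533       136.3600
  4        62.50        40.8753       163.5012
  5    25,062.50    14,740.1008    73,700.5040
  Σ                 14,933.1786    74,157.6584
P = 14,933.1786; Macaulay duration = 74,157.6584 / 14,933.1786 = 4.96597 years.
Modified duration = D_Mac / (1 + y) = 4.96597 / 1.112 = 4.46580 years.

4.47 years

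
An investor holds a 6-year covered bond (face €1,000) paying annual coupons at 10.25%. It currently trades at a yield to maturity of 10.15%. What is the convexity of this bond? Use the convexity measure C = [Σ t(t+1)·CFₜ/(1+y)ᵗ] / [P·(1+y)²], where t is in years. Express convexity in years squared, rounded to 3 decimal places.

25.298

With y = 0.1015:
  t   CF        PV=CF/(1+0.1015)^t    t·PV        t(t+1)·PV
  1       102.50        93.0549        93.0549         186.1099
  2       102.50        84.4802       168.9604         506.8811
  3       102.50        76.6956       230.0868         920.3470
  4       102.50        69.6283       278.5132       1,392.5662
  5       102.50        63.2123       316.0613       1,896.3680
  6     1,102.50       617.2649     3,703.5895      25,925.1262
  Σ                  1,004.3362     4,790.2661      30,827.3984
P = 1,004.3362.
Convexity = Σ t(t+1)·PV / [P·(1+y)²] = 30,827.3984 / (1,004.3362 × 1.213302) = 25.29815.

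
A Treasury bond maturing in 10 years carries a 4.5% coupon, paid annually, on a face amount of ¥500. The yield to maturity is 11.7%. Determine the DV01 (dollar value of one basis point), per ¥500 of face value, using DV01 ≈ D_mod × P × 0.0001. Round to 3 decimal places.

¥0.201

Periodic yield y = 0.117.
  t   CF        PV=CF/(1+0.117)^t    t·PV
  1        22.50        20.1432        20.1432
  2        22.50        18.0333        36.0667
  3        22.50        16.1444        48.4333
  4        22.50        14.4534        57.8136
  5        22.50        12.9395        64.6974
  6        22.50        11.5841        69.5048
  7        22.50        10.3708        72.5953
  8        22.50         9.2845        74.2758
  9        22.50         8.3120        74.8077
  10      522.50       172.8043     1,728.0431
  Σ                    294.0695     2,246.3808
P = 294.0695; D_Mac = 7.63894 yrs; D_mod = 6.83880 yrs.
DV01 ≈ 6.83880 × 294.0695 × 0.0001 = 0.201108.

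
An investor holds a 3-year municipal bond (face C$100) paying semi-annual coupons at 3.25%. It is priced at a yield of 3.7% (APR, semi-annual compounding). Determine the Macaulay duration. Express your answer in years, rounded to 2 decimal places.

Periodic yield y = 0.0185. Discount each cash flow and weight by its period:
  t   CF        PV=CF/(1+0.0185)^t    t·PV
  1        1.625         1.5955         1.5955
  2        1.625         1.5665         3.1330
  3        1.625         1.5380         4.6141
  4        1.625         1.5101         6.0404
  5        1.625         1.4827         7.4134
  6      101.625        91.0404       546.2427
  Σ                     98.7333       569.0392
Price P = Σ PV = 98.7333.
Macaulay duration = Σ(t·PV) / P = 569.0392 / 98.7333 = 5.76340 half-year periods.
In years: 5.76340 / 2 = 2.88170 years.

2.88 years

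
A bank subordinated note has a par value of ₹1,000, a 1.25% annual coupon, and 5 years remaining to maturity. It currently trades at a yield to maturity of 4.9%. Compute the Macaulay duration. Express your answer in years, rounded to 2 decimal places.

4.86 years

Periodic yield y = 0.049. Discount each cash flow and weight by its year:
  t   CF        PV=CF/(1+0.049)^t    t·PV
  1        12.50        11.9161        11.9161
  2        12.50        11.3595        22.7190
  3        12.50        10.8289        32.4866
  4        12.50        10.3231        41.2922
  5     1,012.50       797.1088     3,985.5439
  Σ                    841.5363     4,093.9578
Price P = Σ PV = 841.5363.
Macaulay duration = Σ(t·PV) / P = 4,093.9578 / 841.5363 = 4.86486 years.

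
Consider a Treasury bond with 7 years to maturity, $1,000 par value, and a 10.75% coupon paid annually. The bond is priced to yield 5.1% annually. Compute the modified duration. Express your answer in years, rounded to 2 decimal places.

Periodic yield y = 0.051. First find Macaulay duration:
  t   CF        PV=CF/(1+0.051)^t    t·PV
  1       107.50       102.2835       102.2835
  2       107.50        97.3202       194.6404
  3       107.50        92.5977       277.7932
  4       107.50        88.1044       352.4176
  5       107.50        83.8291       419.1456
  6       107.50        79.7613       478.5677
  7     1,107.50       781.8523     5,472.9662
  Σ                  1,325.7486     7,297.8142
P = 1,325.7486; Macaulay duration = 7,297.8142 / 1,325.7486 = 5.50467 years.
Modified duration = D_Mac / (1 + y) = 5.50467 / 1.051 = 5.23756 years.

5.24 years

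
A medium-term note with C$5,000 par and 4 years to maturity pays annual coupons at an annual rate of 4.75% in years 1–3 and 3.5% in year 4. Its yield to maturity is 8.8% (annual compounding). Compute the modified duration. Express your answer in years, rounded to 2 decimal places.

3.41 years

Periodic yield y = 0.088. First find Macaulay duration:
  t   CF        PV=CF/(1+0.088)^t    t·PV
  1       237.50       218.2904       218.2904
  2       237.50       200.6346       401.2692
  3       237.50       184.4068       553.2204
  4     5,175.00     3,693.1315    14,772.5260
  Σ                  4,296.4633    15,945.3061
P = 4,296.4633; Macaulay duration = 15,945.3061 / 4,296.4633 = 3.71126 years.
Modified duration = D_Mac / (1 + y) = 3.71126 / 1.088 = 3.41109 years.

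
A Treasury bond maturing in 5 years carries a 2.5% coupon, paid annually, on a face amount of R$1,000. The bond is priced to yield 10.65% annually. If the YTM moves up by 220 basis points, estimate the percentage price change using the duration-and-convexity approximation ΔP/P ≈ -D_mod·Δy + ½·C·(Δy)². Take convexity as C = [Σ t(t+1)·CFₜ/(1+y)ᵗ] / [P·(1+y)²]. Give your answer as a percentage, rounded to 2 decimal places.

With y = 0.1065:
  t   CF        PV=CF/(1+0.1065)^t    t·PV        t(t+1)·PV
  1        25.00        22.5938        22.5938          45.1875
  2        25.00        20.4191        40.8383         122.5148
  3        25.00        18.4538        55.3614         221.4456
  4        25.00        16.6776        66.7105         333.5526
  5     1,025.00       617.9691     3,089.8456      18,539.0736
  Σ                    696.1134     3,275.3495      19,261.7741
P = 696.1134; D_Mac = 4.70520 yrs; D_mod = 4.25232 yrs; C = 22.60026.
Duration effect: -4.25232 × (+0.022) = -0.093551
Convexity effect: 0.5 × 22.60026 × (0.022)² = +0.0054693
ΔP/P ≈ -0.093551 + 0.0054693 = -0.088082 = -8.8082%.

-8.81%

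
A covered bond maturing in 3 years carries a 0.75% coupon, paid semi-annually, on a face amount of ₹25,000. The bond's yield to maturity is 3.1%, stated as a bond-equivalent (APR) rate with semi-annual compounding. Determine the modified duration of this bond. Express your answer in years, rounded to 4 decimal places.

2.9256 years

Periodic yield y = 0.0155. First find Macaulay duration:
  t   CF        PV=CF/(1+0.0155)^t    t·PV
  1        93.75        92.3191        92.3191
  2        93.75        90.9100       181.8199
  3        93.75        89.5224       268.5671
  4        93.75        88.1559       352.6237
  5        93.75        86.8104       434.0519
  6    25,093.75    22,881.5795   137,289.4771
  Σ                 23,329.2972   138,618.8587
P = 23,329.2972; Macaulay duration = 138,618.8587 / 23,329.2972 = 5.94184 half-year periods = 2.97092 years.
Modified duration = D_Mac / (1 + y) = 2.97092 / 1.0155 = 2.92557 years.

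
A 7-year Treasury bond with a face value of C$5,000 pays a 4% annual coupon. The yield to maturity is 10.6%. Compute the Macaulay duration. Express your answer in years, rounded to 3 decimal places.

Periodic yield y = 0.106. Discount each cash flow and weight by its year:
  t   CF        PV=CF/(1+0.106)^t    t·PV
  1       200.00       180.8318       180.8318
  2       200.00       163.5007       327.0015
  3       200.00       147.8307       443.4921
  4       200.00       133.6625       534.6499
  5       200.00       120.8521       604.2607
  6       200.00       109.2696       655.6174
  7     5,200.00     2,568.7241    17,981.0685
  Σ                  3,424.6715    20,726.9219
Price P = Σ PV = 3,424.6715.
Macaulay duration = Σ(t·PV) / P = 20,726.9219 / 3,424.6715 = 6.05224 years.

6.052 years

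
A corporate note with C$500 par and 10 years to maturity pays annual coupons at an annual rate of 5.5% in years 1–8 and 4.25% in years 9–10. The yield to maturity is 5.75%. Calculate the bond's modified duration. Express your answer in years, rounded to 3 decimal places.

Periodic yield y = 0.0575. First find Macaulay duration:
  t   CF        PV=CF/(1+0.0575)^t    t·PV
  1        27.50        26.0047        26.0047
  2        27.50        24.5908        49.1815
  3        27.50        23.2537        69.7610
  4        27.50        21.9893        87.9572
  5        27.50        20.7937       103.9683
  6        27.50        19.6630       117.9782
  7        27.50        18.5939       130.1572
  8        27.50        17.5829       140.6629
  9        21.25        12.8480       115.6320
  10      521.25       298.0179     2,980.1787
  Σ                    483.3378     3,821.4817
P = 483.3378; Macaulay duration = 3,821.4817 / 483.3378 = 7.90644 years.
Modified duration = D_Mac / (1 + y) = 7.90644 / 1.0575 = 7.47654 years.

7.477 years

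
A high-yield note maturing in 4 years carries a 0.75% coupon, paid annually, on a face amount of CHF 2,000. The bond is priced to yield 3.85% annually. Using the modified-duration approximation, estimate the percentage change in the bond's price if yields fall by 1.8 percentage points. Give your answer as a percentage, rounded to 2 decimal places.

+6.85%

Periodic yield y = 0.0385. Modified duration first:
  t   CF        PV=CF/(1+0.0385)^t    t·PV
  1        15.00        14.4439        14.4439
  2        15.00        13.9084        27.8169
  3        15.00        13.3928        40.1784
  4     2,015.00     1,732.4035     6,929.6139
  Σ                  1,774.1486     7,012.0531
P = 1,774.1486; D_Mac = 3.95235 yrs; D_mod = 3.95235/(1+0.0385) = 3.80582 yrs.
ΔP/P ≈ -D_mod · Δy = -3.80582 × (-0.018) = +0.068505 = +6.8505%.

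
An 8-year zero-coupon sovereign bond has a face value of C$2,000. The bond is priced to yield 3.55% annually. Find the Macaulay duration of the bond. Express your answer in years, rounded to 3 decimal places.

A zero-coupon bond has a single cash flow at maturity, so its Macaulay duration equals its maturity: 8 years.

8.000 years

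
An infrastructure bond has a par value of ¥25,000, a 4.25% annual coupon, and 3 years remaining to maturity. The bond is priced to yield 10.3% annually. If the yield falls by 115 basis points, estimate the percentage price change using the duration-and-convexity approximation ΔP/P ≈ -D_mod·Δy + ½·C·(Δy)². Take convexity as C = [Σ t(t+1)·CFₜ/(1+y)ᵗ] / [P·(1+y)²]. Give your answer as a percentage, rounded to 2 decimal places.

+3.05%

With y = 0.103:
  t   CF        PV=CF/(1+0.103)^t    t·PV        t(t+1)·PV
  1     1,062.50       963.2820       963.2820       1,926.5639
  2     1,062.50       873.3291     1,746.6581       5,239.9744
  3    26,062.50    19,421.8026    58,265.4077     233,061.6308
  Σ                 21,258.4136    60,975.3478     240,228.1691
P = 21,258.4136; D_Mac = 2.86829 yrs; D_mod = 2.60045 yrs; C = 9.28842.
Duration effect: -2.60045 × (-0.0115) = +0.029905
Convexity effect: 0.5 × 9.28842 × (-0.0115)² = +0.0006142
ΔP/P ≈ +0.029905 + 0.0006142 = +0.030519 = +3.0519%.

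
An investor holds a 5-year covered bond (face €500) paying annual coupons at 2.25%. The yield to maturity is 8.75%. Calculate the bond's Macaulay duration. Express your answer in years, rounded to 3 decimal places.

4.744 years

Periodic yield y = 0.0875. Discount each cash flow and weight by its year:
  t   CF        PV=CF/(1+0.0875)^t    t·PV
  1        11.25        10.3448        10.3448
  2        11.25         9.5125        19.0250
  3        11.25         8.7471        26.2413
  4        11.25         8.0433        32.1733
  5       511.25       336.1143     1,680.5715
  Σ                    372.7620     1,768.3559
Price P = Σ PV = 372.7620.
Macaulay duration = Σ(t·PV) / P = 1,768.3559 / 372.7620 = 4.74393 years.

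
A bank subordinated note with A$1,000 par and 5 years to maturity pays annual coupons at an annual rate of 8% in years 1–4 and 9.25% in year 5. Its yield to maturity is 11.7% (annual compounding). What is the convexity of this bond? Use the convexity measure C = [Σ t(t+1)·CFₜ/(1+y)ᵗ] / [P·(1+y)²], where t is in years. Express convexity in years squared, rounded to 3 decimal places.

19.369

With y = 0.117:
  t   CF        PV=CF/(1+0.117)^t    t·PV        t(t+1)·PV
  1        80.00        71.6204        71.6204         143.2408
  2        80.00        64.1185       128.2371         384.7113
  3        80.00        57.4025       172.2074         688.8295
  4        80.00        51.3898       205.5594       1,027.7969
  5     1,092.50       628.2834     3,141.4170      18,848.5018
  Σ                    872.8146     3,719.0412      21,093.0802
P = 872.8146.
Convexity = Σ t(t+1)·PV / [P·(1+y)²] = 21,093.0802 / (872.8146 × 1.247689) = 19.36920.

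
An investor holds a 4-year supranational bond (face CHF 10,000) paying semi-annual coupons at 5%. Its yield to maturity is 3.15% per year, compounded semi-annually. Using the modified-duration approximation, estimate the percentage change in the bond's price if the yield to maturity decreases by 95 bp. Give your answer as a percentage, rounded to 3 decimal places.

+3.449%

Periodic yield y = 0.01575. Modified duration first:
  t   CF        PV=CF/(1+0.01575)^t    t·PV
  1       250.00       246.1236       246.1236
  2       250.00       242.3072       484.6144
  3       250.00       238.5501       715.6502
  4       250.00       234.8511       939.4046
  5       250.00       231.2096     1,156.0480
  6       250.00       227.6245     1,365.7471
  7       250.00       224.0950     1,568.6651
  8    10,250.00     9,045.4300    72,363.4401
  Σ                 10,690.1911    78,839.6929
P = 10,690.1911; D_Mac = 7.37496 half-year periods = 3.68748 yrs; D_mod = 3.68748/(1+0.01575) = 3.63030 yrs.
ΔP/P ≈ -D_mod · Δy = -3.63030 × (-0.0095) = +0.034488 = +3.4488%.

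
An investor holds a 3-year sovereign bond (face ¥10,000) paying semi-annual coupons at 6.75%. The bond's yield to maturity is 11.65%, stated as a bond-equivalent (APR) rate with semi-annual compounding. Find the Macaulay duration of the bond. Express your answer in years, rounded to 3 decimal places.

Periodic yield y = 0.05825. Discount each cash flow and weight by its period:
  t   CF        PV=CF/(1+0.05825)^t    t·PV
  1       337.50       318.9227       318.9227
  2       337.50       301.3681       602.7361
  3       337.50       284.7796       854.3389
  4       337.50       269.1043     1,076.4173
  5       337.50       254.2918     1,271.4591
  6    10,337.50     7,360.1363    44,160.8181
  Σ                  8,788.6029    48,284.6923
Price P = Σ PV = 8,788.6029.
Macaulay duration = Σ(t·PV) / P = 48,284.6923 / 8,788.6029 = 5.49401 half-year periods.
In years: 5.49401 / 2 = 2.74701 years.

2.747 years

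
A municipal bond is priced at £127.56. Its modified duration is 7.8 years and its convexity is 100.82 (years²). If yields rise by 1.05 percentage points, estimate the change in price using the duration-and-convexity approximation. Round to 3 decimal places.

Duration effect: -D_mod·Δy = -7.8 × (+0.0105) = -0.081900
Convexity effect: ½·C·(Δy)² = 0.5 × 100.82 × (0.0105)² = +0.0055577025
ΔP/P ≈ -0.081900 + 0.0055577025 = -0.0763422975
ΔP ≈ 127.56 × (-0.0763422975) = -9.7382234691.

-£9.738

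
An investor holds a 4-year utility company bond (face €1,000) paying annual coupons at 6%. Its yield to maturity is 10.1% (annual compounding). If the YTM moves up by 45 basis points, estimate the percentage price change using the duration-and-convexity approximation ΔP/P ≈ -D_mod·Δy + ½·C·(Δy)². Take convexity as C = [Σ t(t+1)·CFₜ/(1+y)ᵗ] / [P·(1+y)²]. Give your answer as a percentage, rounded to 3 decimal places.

With y = 0.101:
  t   CF        PV=CF/(1+0.101)^t    t·PV        t(t+1)·PV
  1        60.00        54.4959        54.4959         108.9918
  2        60.00        49.4967        98.9935         296.9805
  3        60.00        44.9562       134.8685         539.4740
  4     1,060.00       721.3675     2,885.4701      14,427.3506
  Σ                    870.3164     3,173.8280      15,372.7969
P = 870.3164; D_Mac = 3.64675 yrs; D_mod = 3.31222 yrs; C = 14.57139.
Duration effect: -3.31222 × (+0.0045) = -0.014905
Convexity effect: 0.5 × 14.57139 × (0.0045)² = +0.0001475
ΔP/P ≈ -0.014905 + 0.0001475 = -0.014757 = -1.4757%.

-1.476%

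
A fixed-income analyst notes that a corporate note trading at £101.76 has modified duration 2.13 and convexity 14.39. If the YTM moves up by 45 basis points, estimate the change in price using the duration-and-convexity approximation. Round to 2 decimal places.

Duration effect: -D_mod·Δy = -2.13 × (+0.0045) = -0.009585
Convexity effect: ½·C·(Δy)² = 0.5 × 14.39 × (0.0045)² = +0.00014569875
ΔP/P ≈ -0.009585 + 0.00014569875 = -0.00943930125
ΔP ≈ 101.76 × (-0.00943930125) = -0.9605432952.

-£0.96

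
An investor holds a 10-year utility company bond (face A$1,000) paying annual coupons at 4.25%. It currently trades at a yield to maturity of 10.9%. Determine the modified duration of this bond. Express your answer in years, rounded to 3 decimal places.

Periodic yield y = 0.109. First find Macaulay duration:
  t   CF        PV=CF/(1+0.109)^t    t·PV
  1        42.50        38.3228        38.3228
  2        42.50        34.5562        69.1124
  3        42.50        31.1598        93.4793
  4        42.50        28.0972       112.3887
  5        42.50        25.3356       126.6780
  6        42.50        22.8454       137.0727
  7        42.50        20.6000       144.2003
  8        42.50        18.5753       148.6026
  9        42.50        16.7496       150.7466
  10    1,042.50       370.4764     3,704.7645
  Σ                    606.7184     4,725.3679
P = 606.7184; Macaulay duration = 4,725.3679 / 606.7184 = 7.78840 years.
Modified duration = D_Mac / (1 + y) = 7.78840 / 1.109 = 7.02291 years.

7.023 years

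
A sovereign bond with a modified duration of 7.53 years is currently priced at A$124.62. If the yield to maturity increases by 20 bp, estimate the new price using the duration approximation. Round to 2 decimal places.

A$122.74

Duration approximation: ΔP/P ≈ -D_mod · Δy = -7.53 × (+0.002) = -0.015060.
New price ≈ 124.62 × (1 - 0.015060) = 122.7432228.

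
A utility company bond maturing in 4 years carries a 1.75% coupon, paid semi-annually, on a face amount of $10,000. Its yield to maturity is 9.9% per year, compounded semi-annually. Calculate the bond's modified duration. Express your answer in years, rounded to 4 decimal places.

3.6737 years

Periodic yield y = 0.0495. First find Macaulay duration:
  t   CF        PV=CF/(1+0.0495)^t    t·PV
  1        87.50        83.3730        83.3730
  2        87.50        79.4407       158.8814
  3        87.50        75.6939       227.0816
  4        87.50        72.1237       288.4950
  5        87.50        68.7220       343.6100
  6        87.50        65.4807       392.8843
  7        87.50        62.3923       436.7461
  8    10,087.50     6,853.6829    54,829.4629
  Σ                  7,360.9092    56,760.5343
P = 7,360.9092; Macaulay duration = 56,760.5343 / 7,360.9092 = 7.71108 half-year periods = 3.85554 years.
Modified duration = D_Mac / (1 + y) = 3.85554 / 1.0495 = 3.67369 years.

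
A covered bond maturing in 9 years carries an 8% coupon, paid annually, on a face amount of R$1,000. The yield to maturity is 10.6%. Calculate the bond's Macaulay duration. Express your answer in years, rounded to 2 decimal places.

Periodic yield y = 0.106. Discount each cash flow and weight by its year:
  t   CF        PV=CF/(1+0.106)^t    t·PV
  1        80.00        72.3327        72.3327
  2        80.00        65.4003       130.8006
  3        80.00        59.1323       177.3968
  4        80.00        53.4650       213.8600
  5        80.00        48.3409       241.7043
  6        80.00        43.7078       262.2470
  7        80.00        39.5188       276.6318
  8        80.00        35.7313       285.8505
  9     1,080.00       436.1417     3,925.2753
  Σ                    853.7708     5,586.0990
Price P = Σ PV = 853.7708.
Macaulay duration = Σ(t·PV) / P = 5,586.0990 / 853.7708 = 6.54286 years.

6.54 years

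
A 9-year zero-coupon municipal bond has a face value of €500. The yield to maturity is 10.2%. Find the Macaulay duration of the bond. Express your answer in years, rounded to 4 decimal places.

A zero-coupon bond has a single cash flow at maturity, so its Macaulay duration equals its maturity: 9 years.

9.0000 years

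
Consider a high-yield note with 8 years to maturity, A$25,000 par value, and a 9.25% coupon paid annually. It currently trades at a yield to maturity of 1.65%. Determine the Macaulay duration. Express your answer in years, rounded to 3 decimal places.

6.424 years

Periodic yield y = 0.0165. Discount each cash flow and weight by its year:
  t   CF        PV=CF/(1+0.0165)^t    t·PV
  1     2,312.50     2,274.9631     2,274.9631
  2     2,312.50     2,238.0355     4,476.0710
  3     2,312.50     2,201.7074     6,605.1221
  4     2,312.50     2,165.9689     8,663.8755
  5     2,312.50     2,130.8105    10,654.0525
  6     2,312.50     2,096.2228    12,577.3369
  7     2,312.50     2,062.1966    14,435.3760
  8    27,312.50    23,960.8594   191,686.8751
  Σ                 39,130.7641   251,373.6721
Price P = Σ PV = 39,130.7641.
Macaulay duration = Σ(t·PV) / P = 251,373.6721 / 39,130.7641 = 6.42394 years.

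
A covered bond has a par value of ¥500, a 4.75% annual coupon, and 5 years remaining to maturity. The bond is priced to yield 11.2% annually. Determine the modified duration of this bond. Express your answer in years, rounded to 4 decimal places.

Periodic yield y = 0.112. First find Macaulay duration:
  t   CF        PV=CF/(1+0.112)^t    t·PV
  1        23.75        21.3579        21.3579
  2        23.75        19.2068        38.4135
  3        23.75        17.2723        51.8168
  4        23.75        15.5326        62.1304
  5       523.75       308.0350     1,540.1751
  Σ                    381.4046     1,713.8938
P = 381.4046; Macaulay duration = 1,713.8938 / 381.4046 = 4.49364 years.
Modified duration = D_Mac / (1 + y) = 4.49364 / 1.112 = 4.04104 years.

4.0410 years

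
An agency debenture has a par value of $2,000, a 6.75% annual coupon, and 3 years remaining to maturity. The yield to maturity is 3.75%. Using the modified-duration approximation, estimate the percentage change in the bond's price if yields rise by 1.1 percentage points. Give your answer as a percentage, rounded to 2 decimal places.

-2.99%

Periodic yield y = 0.0375. Modified duration first:
  t   CF        PV=CF/(1+0.0375)^t    t·PV
  1       135.00       130.1205       130.1205
  2       135.00       125.4173       250.8347
  3     2,135.00     1,911.7608     5,735.2825
  Σ                  2,167.2987     6,116.2377
P = 2,167.2987; D_Mac = 2.82206 yrs; D_mod = 2.82206/(1+0.0375) = 2.72005 yrs.
ΔP/P ≈ -D_mod · Δy = -2.72005 × (+0.011) = -0.029921 = -2.9921%.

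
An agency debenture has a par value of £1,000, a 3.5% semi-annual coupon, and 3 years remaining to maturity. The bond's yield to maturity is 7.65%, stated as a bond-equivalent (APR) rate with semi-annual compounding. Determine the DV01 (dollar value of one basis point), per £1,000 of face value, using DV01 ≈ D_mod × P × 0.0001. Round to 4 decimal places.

Periodic yield y = 0.03825.
  t   CF        PV=CF/(1+0.03825)^t    t·PV
  1        17.50        16.8553        16.8553
  2        17.50        16.2343        32.4686
  3        17.50        15.6362        46.9087
  4        17.50        15.0602        60.2407
  5        17.50        14.5054        72.5268
  6     1,017.50       812.3118     4,873.8710
  Σ                    890.6032     5,102.8711
P = 890.6032; D_Mac = 5.72968 half-year periods = 2.86484 yrs; D_mod = 2.75930 yrs.
DV01 ≈ 2.75930 × 890.6032 × 0.0001 = 0.245744.

£0.2457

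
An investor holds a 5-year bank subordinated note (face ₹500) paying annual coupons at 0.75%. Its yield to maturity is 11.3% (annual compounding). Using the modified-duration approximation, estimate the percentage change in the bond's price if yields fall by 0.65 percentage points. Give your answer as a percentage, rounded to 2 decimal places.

+2.86%

Periodic yield y = 0.113. Modified duration first:
  t   CF        PV=CF/(1+0.113)^t    t·PV
  1         3.75         3.3693         3.3693
  2         3.75         3.0272         6.0544
  3         3.75         2.7199         8.1596
  4         3.75         2.4437         9.7749
  5       503.75       294.9438     1,474.7189
  Σ                    306.5038     1,502.0770
P = 306.5038; D_Mac = 4.90068 yrs; D_mod = 4.90068/(1+0.113) = 4.40313 yrs.
ΔP/P ≈ -D_mod · Δy = -4.40313 × (-0.0065) = +0.028620 = +2.8620%.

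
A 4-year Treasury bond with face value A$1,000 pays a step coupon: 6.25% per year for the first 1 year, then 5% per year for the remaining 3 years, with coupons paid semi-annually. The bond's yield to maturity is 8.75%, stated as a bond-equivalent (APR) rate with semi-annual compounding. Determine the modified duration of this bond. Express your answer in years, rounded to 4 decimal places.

Periodic yield y = 0.04375. First find Macaulay duration:
  t   CF        PV=CF/(1+0.04375)^t    t·PV
  1        31.25        29.9401        29.9401
  2        31.25        28.6851        57.3703
  3        25.00        21.9862        65.9587
  4        25.00        21.0646        84.2586
  5        25.00        20.1817       100.9085
  6        25.00        19.3358       116.0145
  7        25.00        18.5253       129.6769
  8     1,025.00       727.6993     5,821.5944
  Σ                    887.4181     6,405.7219
P = 887.4181; Macaulay duration = 6,405.7219 / 887.4181 = 7.21838 half-year periods = 3.60919 years.
Modified duration = D_Mac / (1 + y) = 3.60919 / 1.04375 = 3.45791 years.

3.4579 years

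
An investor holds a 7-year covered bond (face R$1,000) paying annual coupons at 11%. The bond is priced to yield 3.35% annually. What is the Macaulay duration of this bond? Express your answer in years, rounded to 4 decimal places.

Periodic yield y = 0.0335. Discount each cash flow and weight by its year:
  t   CF        PV=CF/(1+0.0335)^t    t·PV
  1       110.00       106.4344       106.4344
  2       110.00       102.9845       205.9689
  3       110.00        99.6463       298.9389
  4       110.00        96.4164       385.6655
  5       110.00        93.2911       466.4556
  6       110.00        90.2672       541.6030
  7     1,110.00       881.3524     6,169.4671
  Σ                  1,470.3923     8,174.5334
Price P = Σ PV = 1,470.3923.
Macaulay duration = Σ(t·PV) / P = 8,174.5334 / 1,470.3923 = 5.55942 years.

5.5594 years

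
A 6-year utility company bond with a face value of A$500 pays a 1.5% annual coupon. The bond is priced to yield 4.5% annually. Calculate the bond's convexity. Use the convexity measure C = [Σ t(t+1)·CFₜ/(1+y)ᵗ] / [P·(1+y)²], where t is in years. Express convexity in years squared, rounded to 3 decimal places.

With y = 0.045:
  t   CF        PV=CF/(1+0.045)^t    t·PV        t(t+1)·PV
  1         7.50         7.1770         7.1770          14.3541
  2         7.50         6.8680        13.7359          41.2078
  3         7.50         6.5722        19.7167          78.8667
  4         7.50         6.2892        25.1568         125.7842
  5         7.50         6.0184        30.0919         180.5515
  6       507.50       389.7071     2,338.2425      16,367.6977
  Σ                    422.6319     2,434.1209      16,808.4620
P = 422.6319.
Convexity = Σ t(t+1)·PV / [P·(1+y)²] = 16,808.4620 / (422.6319 × 1.092025) = 36.41943.

36.419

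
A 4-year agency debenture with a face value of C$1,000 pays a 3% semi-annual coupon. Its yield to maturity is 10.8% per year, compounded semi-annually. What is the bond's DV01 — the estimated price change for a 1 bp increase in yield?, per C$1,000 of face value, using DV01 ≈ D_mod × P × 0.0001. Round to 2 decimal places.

Periodic yield y = 0.054.
  t   CF        PV=CF/(1+0.054)^t    t·PV
  1        15.00        14.2315        14.2315
  2        15.00        13.5024        27.0047
  3        15.00        12.8106        38.4318
  4        15.00        12.1543        48.6171
  5        15.00        11.5316        57.6578
  6        15.00        10.9408        65.6446
  7        15.00        10.3802        72.6616
  8     1,015.00       666.4095     5,331.2757
  Σ                    751.9608     5,655.5248
P = 751.9608; D_Mac = 7.52104 half-year periods = 3.76052 yrs; D_mod = 3.56785 yrs.
DV01 ≈ 3.56785 × 751.9608 × 0.0001 = 0.268289.

C$0.27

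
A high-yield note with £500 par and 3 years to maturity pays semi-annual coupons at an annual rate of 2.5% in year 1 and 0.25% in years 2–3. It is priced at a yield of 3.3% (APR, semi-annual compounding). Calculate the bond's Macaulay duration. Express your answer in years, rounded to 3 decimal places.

2.938 years

Periodic yield y = 0.0165. Discount each cash flow and weight by its period:
  t   CF        PV=CF/(1+0.0165)^t    t·PV
  1        6.250         6.1485         6.1485
  2        6.250         6.0487        12.0975
  3        0.625         0.5951         1.7852
  4        0.625         0.5854         2.3416
  5        0.625         0.5759         2.8795
  6      500.625       453.8039     2,722.8235
  Σ                    467.7576     2,748.0757
Price P = Σ PV = 467.7576.
Macaulay duration = Σ(t·PV) / P = 2,748.0757 / 467.7576 = 5.87500 half-year periods.
In years: 5.87500 / 2 = 2.93750 years.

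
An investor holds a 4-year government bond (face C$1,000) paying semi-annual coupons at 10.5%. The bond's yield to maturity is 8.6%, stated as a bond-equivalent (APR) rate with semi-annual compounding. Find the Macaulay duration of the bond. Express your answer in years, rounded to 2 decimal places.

3.39 years

Periodic yield y = 0.043. Discount each cash flow and weight by its period:
  t   CF        PV=CF/(1+0.043)^t    t·PV
  1        52.50        50.3356        50.3356
  2        52.50        48.2604        96.5207
  3        52.50        46.2707       138.8122
  4        52.50        44.3631       177.4525
  5        52.50        42.5342       212.6708
  6        52.50        40.7806       244.6835
  7        52.50        39.0993       273.6952
  8     1,052.50       751.5323     6,012.2582
  Σ                  1,063.1761     7,206.4287
Price P = Σ PV = 1,063.1761.
Macaulay duration = Σ(t·PV) / P = 7,206.4287 / 1,063.1761 = 6.77821 half-year periods.
In years: 6.77821 / 2 = 3.38910 years.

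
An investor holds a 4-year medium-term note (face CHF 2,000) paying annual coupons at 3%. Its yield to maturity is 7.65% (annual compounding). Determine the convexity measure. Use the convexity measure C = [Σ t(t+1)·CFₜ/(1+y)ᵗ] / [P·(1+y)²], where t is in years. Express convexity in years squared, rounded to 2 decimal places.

16.18

With y = 0.0765:
  t   CF        PV=CF/(1+0.0765)^t    t·PV        t(t+1)·PV
  1        60.00        55.7362        55.7362         111.4724
  2        60.00        51.7754       103.5507         310.6522
  3        60.00        48.0960       144.2881         577.1523
  4     2,060.00     1,533.9496     6,135.7983      30,678.9915
  Σ                  1,689.5571     6,439.3733      31,678.2683
P = 1,689.5571.
Convexity = Σ t(t+1)·PV / [P·(1+y)²] = 31,678.2683 / (1,689.5571 × 1.158852) = 16.17933.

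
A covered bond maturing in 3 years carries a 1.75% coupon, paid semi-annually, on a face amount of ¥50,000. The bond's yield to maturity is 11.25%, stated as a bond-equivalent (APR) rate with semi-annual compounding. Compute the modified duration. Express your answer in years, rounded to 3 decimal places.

2.768 years

Periodic yield y = 0.05625. First find Macaulay duration:
  t   CF        PV=CF/(1+0.05625)^t    t·PV
  1       437.50       414.2012       414.2012
  2       437.50       392.1431       784.2863
  3       437.50       371.2598     1,113.7793
  4       437.50       351.4885     1,405.9542
  5       437.50       332.7702     1,663.8511
  6    50,437.50    36,320.6172   217,923.7034
  Σ                 38,182.4801   223,305.7754
P = 38,182.4801; Macaulay duration = 223,305.7754 / 38,182.4801 = 5.84838 half-year periods = 2.92419 years.
Modified duration = D_Mac / (1 + y) = 2.92419 / 1.05625 = 2.76847 years.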